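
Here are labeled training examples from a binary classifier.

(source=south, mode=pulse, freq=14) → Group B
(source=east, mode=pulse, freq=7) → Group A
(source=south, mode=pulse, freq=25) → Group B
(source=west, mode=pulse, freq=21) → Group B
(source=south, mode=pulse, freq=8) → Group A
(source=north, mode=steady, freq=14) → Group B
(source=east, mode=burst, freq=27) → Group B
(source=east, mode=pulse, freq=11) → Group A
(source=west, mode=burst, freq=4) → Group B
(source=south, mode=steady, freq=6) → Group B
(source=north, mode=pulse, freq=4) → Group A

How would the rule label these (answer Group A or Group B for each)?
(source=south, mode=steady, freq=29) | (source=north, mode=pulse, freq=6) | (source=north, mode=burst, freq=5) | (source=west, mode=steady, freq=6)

Group B, Group A, Group B, Group B

'Group A' ⟺ mode is pulse AND freq ≤ 11.
(source=south, mode=steady, freq=29): mode is steady, freq = 29, lacks this property → Group B. (source=north, mode=pulse, freq=6): mode is pulse, freq = 6, checks out → Group A. (source=north, mode=burst, freq=5): mode is burst, freq = 5, lacks this property → Group B. (source=west, mode=steady, freq=6): mode is steady, freq = 6, lacks this property → Group B.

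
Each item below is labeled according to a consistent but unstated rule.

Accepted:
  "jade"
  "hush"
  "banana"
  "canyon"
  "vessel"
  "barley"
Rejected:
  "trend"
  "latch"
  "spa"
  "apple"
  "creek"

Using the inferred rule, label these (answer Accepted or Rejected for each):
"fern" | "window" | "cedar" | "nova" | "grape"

Accepted, Accepted, Rejected, Accepted, Rejected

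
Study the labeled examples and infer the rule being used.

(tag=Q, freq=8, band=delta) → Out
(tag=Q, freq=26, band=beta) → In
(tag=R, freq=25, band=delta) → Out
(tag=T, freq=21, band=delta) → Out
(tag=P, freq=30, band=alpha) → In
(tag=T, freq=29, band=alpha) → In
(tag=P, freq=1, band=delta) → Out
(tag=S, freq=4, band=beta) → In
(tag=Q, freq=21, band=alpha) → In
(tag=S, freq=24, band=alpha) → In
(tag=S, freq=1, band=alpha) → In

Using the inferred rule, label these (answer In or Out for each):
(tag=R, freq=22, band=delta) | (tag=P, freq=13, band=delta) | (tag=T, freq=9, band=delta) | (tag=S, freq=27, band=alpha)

Out, Out, Out, In

All 'In' examples share one property — band is not delta — and every 'Out' example lacks it.
Out: (tag=R, freq=22, band=delta), since band is delta.
Out: (tag=P, freq=13, band=delta), since band is delta.
Out: (tag=T, freq=9, band=delta), since band is delta.
In: (tag=S, freq=27, band=alpha), since band is alpha.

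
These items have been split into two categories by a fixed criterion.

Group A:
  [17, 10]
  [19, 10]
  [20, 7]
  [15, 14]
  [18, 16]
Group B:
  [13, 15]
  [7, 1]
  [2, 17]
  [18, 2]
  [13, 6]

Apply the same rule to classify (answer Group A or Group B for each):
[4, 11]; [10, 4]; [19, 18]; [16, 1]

Every 'Group A' example satisfies: first > second AND sum ≥ 27. None of the 'Group B' examples do.
[4, 11]: Group B (4 < 11, 4+11 = 15).
[10, 4]: Group B (10 > 4, 10+4 = 14).
[19, 18]: Group A (19 > 18, 19+18 = 37).
[16, 1]: Group B (16 > 1, 16+1 = 17).

Group B, Group B, Group A, Group B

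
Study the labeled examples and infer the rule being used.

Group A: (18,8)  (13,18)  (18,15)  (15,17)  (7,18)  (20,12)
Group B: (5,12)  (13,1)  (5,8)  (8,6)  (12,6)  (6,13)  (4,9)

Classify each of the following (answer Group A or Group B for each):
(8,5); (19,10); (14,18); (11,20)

The common property of the 'Group A' items is: sum ≥ 25. No 'Group B' item has it.
(8,5): 8+5 = 13 — does not satisfy this, so Group B. (19,10): 19+10 = 29 — fits, so Group A. (14,18): 14+18 = 32 — fits, so Group A. (11,20): 11+20 = 31 — fits, so Group A.

Group B, Group A, Group A, Group A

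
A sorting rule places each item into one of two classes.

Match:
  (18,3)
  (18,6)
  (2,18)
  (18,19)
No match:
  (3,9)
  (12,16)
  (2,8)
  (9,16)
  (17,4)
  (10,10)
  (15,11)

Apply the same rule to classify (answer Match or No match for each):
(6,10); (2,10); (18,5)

No match, No match, Match

A rule that fits every label: max ≥ 18 — true of each 'Match' example, false of each 'No match' one.
(6,10): No match (max 10). (2,10): No match (max 10). (18,5): Match (max 18).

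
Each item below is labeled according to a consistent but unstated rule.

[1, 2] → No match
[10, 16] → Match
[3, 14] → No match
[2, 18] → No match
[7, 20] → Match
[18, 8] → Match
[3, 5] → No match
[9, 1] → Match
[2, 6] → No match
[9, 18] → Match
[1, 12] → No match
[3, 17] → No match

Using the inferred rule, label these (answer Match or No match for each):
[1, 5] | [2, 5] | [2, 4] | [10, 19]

No match, No match, No match, Match

The common property of the 'Match' items is: first ≥ 5. No 'No match' item has it.
[1, 5] — first 1, hence No match.
[2, 5] — first 2, hence No match.
[2, 4] — first 2, hence No match.
[10, 19] — first 10, hence Match.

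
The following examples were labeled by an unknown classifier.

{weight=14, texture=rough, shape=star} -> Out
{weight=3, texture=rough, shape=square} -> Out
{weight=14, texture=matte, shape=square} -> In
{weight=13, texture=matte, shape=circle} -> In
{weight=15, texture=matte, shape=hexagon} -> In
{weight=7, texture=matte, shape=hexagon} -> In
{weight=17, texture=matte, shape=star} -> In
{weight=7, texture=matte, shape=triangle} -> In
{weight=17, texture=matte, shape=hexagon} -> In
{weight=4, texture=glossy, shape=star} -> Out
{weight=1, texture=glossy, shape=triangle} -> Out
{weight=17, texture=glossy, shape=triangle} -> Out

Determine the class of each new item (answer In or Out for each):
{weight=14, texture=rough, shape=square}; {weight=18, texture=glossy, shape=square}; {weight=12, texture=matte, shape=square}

Out, Out, In

Checking candidate rules against both groups, what survives is: texture is matte.
{weight=14, texture=rough, shape=square}: texture is rough, doesn't match → Out.
{weight=18, texture=glossy, shape=square}: texture is glossy, doesn't match → Out.
{weight=12, texture=matte, shape=square}: texture is matte, has this property → In.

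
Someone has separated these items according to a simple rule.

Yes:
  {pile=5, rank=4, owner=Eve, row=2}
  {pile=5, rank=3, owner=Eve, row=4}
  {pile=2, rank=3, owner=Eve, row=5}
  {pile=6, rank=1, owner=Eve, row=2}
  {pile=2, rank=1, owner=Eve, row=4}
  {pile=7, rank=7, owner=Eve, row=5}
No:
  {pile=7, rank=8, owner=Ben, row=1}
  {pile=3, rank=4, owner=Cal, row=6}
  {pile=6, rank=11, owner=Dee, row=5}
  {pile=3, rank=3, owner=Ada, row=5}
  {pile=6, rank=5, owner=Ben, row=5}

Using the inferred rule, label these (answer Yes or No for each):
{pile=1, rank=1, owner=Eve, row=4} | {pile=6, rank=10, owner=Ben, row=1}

Yes, No

Rule: owner is Eve. This holds for each 'Yes' example and fails for each 'No' one.
{pile=1, rank=1, owner=Eve, row=4}: owner is Eve — fits, so Yes.
{pile=6, rank=10, owner=Ben, row=1}: owner is Ben — does not pass, so No.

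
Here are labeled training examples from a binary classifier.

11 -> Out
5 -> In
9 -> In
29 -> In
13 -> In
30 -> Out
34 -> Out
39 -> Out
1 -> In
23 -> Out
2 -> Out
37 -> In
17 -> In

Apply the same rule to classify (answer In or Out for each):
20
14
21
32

Rule: ≡ 1 (mod 4). This holds for each 'In' example and fails for each 'Out' one.
Out: 20, since 20 mod 4 = 0. Out: 14, since 14 mod 4 = 2. In: 21, since 21 mod 4 = 1. Out: 32, since 32 mod 4 = 0.

Out, Out, In, Out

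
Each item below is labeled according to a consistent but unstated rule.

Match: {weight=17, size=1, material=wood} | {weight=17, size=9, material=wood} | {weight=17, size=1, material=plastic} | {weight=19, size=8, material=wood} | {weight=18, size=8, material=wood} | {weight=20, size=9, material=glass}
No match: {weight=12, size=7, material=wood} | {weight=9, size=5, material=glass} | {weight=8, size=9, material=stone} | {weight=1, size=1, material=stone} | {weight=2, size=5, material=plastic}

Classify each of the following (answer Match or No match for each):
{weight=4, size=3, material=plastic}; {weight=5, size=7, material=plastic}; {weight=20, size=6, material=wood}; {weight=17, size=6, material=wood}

No match, No match, Match, Match

The simplest hypothesis consistent with all the labels is: weight ≥ 17.
{weight=4, size=3, material=plastic}: No match (weight = 4). {weight=5, size=7, material=plastic}: No match (weight = 5). {weight=20, size=6, material=wood}: Match (weight = 20). {weight=17, size=6, material=wood}: Match (weight = 17).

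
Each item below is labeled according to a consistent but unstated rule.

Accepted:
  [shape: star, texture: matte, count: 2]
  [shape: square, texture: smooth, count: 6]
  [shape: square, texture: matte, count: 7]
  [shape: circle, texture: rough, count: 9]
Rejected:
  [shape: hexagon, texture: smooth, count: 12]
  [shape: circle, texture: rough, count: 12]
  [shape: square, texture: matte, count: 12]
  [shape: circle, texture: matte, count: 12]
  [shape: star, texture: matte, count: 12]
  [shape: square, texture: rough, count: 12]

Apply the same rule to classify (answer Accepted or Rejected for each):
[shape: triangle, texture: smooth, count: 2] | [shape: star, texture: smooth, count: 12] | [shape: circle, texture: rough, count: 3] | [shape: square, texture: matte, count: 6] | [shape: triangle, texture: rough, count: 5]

Accepted, Rejected, Accepted, Accepted, Accepted

The simplest hypothesis consistent with all the labels is: count ≤ 9.
Accepted: [shape: triangle, texture: smooth, count: 2], since count = 2. Rejected: [shape: star, texture: smooth, count: 12], since count = 12. Accepted: [shape: circle, texture: rough, count: 3], since count = 3. Accepted: [shape: square, texture: matte, count: 6], since count = 6. Accepted: [shape: triangle, texture: rough, count: 5], since count = 5.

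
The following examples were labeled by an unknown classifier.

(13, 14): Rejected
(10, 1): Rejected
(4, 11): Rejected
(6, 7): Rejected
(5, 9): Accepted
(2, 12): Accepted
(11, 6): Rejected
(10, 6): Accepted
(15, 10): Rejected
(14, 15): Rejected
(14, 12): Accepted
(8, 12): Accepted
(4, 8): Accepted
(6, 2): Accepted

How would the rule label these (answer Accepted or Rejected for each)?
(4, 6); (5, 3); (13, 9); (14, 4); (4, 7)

Accepted, Accepted, Accepted, Accepted, Rejected

All 'Accepted' examples share one property — sum is even — and every 'Rejected' example lacks it.
(4, 6): 4+6 = 10, satisfies this → Accepted.
(5, 3): 5+3 = 8, satisfies this → Accepted.
(13, 9): 13+9 = 22, satisfies this → Accepted.
(14, 4): 14+4 = 18, satisfies this → Accepted.
(4, 7): 4+7 = 11, does not pass → Rejected.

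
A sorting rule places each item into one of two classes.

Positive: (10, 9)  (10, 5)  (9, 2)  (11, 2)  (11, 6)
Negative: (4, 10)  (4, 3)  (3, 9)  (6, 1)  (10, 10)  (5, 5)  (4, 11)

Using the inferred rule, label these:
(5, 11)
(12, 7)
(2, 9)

Negative, Positive, Negative

The distinguishing property — sum is odd AND first ≥ 9 — holds for all the 'Positive' cases and none of the 'Negative' cases.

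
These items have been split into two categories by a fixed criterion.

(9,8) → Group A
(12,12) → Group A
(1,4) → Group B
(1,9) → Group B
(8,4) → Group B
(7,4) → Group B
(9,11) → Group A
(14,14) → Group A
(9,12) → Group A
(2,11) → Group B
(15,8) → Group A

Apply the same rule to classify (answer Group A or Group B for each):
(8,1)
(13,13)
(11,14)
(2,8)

Group B, Group A, Group A, Group B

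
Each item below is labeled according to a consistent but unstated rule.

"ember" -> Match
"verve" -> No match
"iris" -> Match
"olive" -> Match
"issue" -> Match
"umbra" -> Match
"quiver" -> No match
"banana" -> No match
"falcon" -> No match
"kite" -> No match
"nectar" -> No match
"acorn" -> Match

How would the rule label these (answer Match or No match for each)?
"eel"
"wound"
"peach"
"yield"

The classifier is using: starts with a vowel.
"eel": starts with 'e', fits → Match. "wound": starts with 'w', does not pass → No match. "peach": starts with 'p', does not pass → No match. "yield": starts with 'y', does not pass → No match.

Match, No match, No match, No match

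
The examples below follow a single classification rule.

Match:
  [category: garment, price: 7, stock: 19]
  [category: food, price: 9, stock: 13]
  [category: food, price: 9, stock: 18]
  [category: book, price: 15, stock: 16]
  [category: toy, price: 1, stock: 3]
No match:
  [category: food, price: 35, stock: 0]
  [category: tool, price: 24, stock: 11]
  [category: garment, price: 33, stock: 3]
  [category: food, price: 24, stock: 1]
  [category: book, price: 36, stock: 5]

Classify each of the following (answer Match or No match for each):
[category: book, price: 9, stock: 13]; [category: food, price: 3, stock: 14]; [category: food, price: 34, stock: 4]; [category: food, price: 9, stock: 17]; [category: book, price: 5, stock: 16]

Every 'Match' example satisfies: price ≤ 15. None of the 'No match' examples do.

Match, Match, No match, Match, Match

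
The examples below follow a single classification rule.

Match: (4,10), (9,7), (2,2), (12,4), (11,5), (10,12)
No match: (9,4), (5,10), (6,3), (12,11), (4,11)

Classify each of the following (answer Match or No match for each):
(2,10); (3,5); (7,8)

Match, Match, No match

The classifier is using: sum is even.
(2,10): 2+10 = 12, matches → Match. (3,5): 3+5 = 8, matches → Match. (7,8): 7+8 = 15, fails the rule → No match.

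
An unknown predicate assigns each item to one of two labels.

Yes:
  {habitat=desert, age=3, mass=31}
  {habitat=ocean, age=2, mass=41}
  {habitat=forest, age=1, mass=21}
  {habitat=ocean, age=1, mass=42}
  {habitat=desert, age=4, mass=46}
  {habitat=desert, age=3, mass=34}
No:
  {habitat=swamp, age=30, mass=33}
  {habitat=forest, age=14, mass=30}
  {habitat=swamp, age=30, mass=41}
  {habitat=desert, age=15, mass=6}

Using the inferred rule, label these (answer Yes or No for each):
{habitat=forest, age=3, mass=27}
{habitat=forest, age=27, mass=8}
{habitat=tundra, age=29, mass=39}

All 'Yes' examples share one property — age ≤ 4 — and every 'No' example lacks it.
{habitat=forest, age=3, mass=27} → age = 3 → Yes.
{habitat=forest, age=27, mass=8} → age = 27 → No.
{habitat=tundra, age=29, mass=39} → age = 29 → No.

Yes, No, No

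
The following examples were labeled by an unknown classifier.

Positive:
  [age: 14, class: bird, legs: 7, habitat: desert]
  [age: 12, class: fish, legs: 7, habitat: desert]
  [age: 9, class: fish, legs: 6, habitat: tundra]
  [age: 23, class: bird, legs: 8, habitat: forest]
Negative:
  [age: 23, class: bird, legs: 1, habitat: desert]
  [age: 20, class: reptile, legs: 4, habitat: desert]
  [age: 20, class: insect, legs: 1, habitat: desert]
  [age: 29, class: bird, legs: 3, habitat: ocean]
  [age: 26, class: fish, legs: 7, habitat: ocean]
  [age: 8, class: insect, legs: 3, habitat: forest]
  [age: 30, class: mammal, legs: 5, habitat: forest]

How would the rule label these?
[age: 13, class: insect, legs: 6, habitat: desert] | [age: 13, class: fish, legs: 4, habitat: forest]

Positive, Negative

Rule: legs ≥ 5 AND age ≤ 23. This holds for each 'Positive' example and fails for each 'Negative' one.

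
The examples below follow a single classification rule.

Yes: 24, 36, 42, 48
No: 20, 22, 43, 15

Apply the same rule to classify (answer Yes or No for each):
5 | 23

The common property of the 'Yes' items is: multiple of 6. No 'No' item has it.
5 — 5 = 6·0 + 5, hence No.
23 — 23 = 6·3 + 5, hence No.

No, No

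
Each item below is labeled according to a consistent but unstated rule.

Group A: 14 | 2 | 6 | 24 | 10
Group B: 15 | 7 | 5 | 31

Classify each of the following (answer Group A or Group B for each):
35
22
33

Comparing the two groups points to one rule — even.

Group B, Group A, Group B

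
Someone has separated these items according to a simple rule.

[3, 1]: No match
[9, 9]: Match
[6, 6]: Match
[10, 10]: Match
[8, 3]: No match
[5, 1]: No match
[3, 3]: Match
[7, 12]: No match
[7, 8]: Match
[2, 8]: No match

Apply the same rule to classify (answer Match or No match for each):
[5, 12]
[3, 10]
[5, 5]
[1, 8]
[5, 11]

No match, No match, Match, No match, No match

A rule that fits every label: |first − second| ≤ 1 — true of each 'Match' example, false of each 'No match' one.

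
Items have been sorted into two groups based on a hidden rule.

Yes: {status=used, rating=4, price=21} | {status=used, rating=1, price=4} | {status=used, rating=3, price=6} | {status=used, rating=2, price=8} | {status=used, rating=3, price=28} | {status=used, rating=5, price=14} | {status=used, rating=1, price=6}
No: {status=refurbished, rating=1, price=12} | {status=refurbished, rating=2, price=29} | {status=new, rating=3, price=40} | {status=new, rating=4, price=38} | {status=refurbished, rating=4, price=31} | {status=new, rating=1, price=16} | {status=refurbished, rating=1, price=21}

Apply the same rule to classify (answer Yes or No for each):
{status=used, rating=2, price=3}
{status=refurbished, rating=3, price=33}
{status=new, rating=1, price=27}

Looking at the examples, the only property every 'Yes' case has and every 'No' case lacks is: status is used.
{status=used, rating=2, price=3}: status is used — meets the rule, so Yes. {status=refurbished, rating=3, price=33}: status is refurbished — doesn't match, so No. {status=new, rating=1, price=27}: status is new — doesn't match, so No.

Yes, No, No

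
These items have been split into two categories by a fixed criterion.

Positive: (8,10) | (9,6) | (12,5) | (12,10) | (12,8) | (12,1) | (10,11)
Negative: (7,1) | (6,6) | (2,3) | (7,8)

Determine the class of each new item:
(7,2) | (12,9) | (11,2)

Every 'Positive' example satisfies: first ≥ 8. None of the 'Negative' examples do.
(7,2): first 7, fails the rule → Negative.
(12,9): first 12, meets the rule → Positive.
(11,2): first 11, meets the rule → Positive.

Negative, Positive, Positive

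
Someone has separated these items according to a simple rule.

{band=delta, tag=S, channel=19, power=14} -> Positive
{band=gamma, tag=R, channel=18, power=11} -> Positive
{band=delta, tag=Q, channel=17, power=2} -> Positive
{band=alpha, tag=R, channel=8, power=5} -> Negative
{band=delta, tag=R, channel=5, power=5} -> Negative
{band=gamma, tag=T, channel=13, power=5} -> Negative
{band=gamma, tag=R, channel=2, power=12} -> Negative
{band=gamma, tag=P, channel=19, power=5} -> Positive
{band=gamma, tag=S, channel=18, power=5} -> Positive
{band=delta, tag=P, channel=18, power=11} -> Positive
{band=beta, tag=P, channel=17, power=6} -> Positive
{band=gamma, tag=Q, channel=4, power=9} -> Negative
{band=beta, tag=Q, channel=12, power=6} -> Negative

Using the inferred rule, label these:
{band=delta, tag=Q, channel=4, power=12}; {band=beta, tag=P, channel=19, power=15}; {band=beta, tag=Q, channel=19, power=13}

The pattern is that an item is 'Positive' exactly when: channel ≥ 17.
{band=delta, tag=Q, channel=4, power=12} — channel = 4, hence Negative.
{band=beta, tag=P, channel=19, power=15} — channel = 19, hence Positive.
{band=beta, tag=Q, channel=19, power=13} — channel = 19, hence Positive.

Negative, Positive, Positive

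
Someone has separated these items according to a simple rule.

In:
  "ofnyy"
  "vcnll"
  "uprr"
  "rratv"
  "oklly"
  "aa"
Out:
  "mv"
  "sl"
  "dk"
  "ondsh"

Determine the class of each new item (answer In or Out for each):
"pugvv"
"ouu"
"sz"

In, In, Out

Every 'In' example satisfies: has a double letter. None of the 'Out' examples do.
"pugvv" — 'vv' doubled, hence In. "ouu" — 'uu' doubled, hence In. "sz" — no doubled letter, hence Out.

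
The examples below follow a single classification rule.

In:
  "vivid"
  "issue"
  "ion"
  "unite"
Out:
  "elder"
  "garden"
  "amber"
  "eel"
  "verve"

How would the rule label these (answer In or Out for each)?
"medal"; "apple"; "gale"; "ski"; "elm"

Out, Out, Out, In, Out

One predicate separates the groups cleanly: contains 'i'.
"medal" → no 'i' → Out. "apple" → no 'i' → Out. "gale" → no 'i' → Out. "ski" → has 'i' → In. "elm" → no 'i' → Out.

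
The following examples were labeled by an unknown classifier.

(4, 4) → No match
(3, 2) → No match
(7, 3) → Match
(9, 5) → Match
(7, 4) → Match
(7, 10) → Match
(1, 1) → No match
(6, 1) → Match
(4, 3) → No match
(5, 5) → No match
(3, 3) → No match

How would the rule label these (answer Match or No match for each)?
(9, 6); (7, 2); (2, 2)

Match, Match, No match

The rule appears to be: first ≥ 6.
(9, 6): Match (first 9). (7, 2): Match (first 7). (2, 2): No match (first 2).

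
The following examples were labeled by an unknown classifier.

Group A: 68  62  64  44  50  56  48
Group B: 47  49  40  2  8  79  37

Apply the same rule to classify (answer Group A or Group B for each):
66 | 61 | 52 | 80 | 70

Group A, Group B, Group A, Group A, Group A

The rule appears to be: even AND at least 44.
Group A: 66, since 66 is even, 66 ≥ 44. Group B: 61, since 61 is odd, 61 ≥ 44. Group A: 52, since 52 is even, 52 ≥ 44. Group A: 80, since 80 is even, 80 ≥ 44. Group A: 70, since 70 is even, 70 ≥ 44.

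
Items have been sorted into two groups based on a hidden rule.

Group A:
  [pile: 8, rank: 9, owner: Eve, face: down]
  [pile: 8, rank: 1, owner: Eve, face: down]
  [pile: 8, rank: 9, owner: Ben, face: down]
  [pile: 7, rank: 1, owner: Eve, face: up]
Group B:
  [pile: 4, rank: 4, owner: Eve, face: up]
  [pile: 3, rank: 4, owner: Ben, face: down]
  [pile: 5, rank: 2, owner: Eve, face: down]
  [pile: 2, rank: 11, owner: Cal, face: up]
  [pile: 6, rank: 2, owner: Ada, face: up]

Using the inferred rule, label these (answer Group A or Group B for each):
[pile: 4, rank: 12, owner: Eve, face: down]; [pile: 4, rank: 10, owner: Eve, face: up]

Group B, Group B

One predicate separates the groups cleanly: pile ≥ 7.
[pile: 4, rank: 12, owner: Eve, face: down] — pile = 4, hence Group B.
[pile: 4, rank: 10, owner: Eve, face: up] — pile = 4, hence Group B.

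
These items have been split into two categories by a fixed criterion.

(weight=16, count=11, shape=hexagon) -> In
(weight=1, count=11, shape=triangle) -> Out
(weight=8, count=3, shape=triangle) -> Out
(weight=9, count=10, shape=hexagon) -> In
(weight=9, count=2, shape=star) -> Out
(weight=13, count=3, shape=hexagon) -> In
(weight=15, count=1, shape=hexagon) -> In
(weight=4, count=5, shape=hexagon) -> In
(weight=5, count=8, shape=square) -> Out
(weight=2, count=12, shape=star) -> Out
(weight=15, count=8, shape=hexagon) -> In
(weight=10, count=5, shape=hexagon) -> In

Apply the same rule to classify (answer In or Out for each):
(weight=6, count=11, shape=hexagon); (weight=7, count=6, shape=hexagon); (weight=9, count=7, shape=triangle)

In, In, Out

The classifier is using: shape is hexagon.
In: (weight=6, count=11, shape=hexagon), since shape is hexagon.
In: (weight=7, count=6, shape=hexagon), since shape is hexagon.
Out: (weight=9, count=7, shape=triangle), since shape is triangle.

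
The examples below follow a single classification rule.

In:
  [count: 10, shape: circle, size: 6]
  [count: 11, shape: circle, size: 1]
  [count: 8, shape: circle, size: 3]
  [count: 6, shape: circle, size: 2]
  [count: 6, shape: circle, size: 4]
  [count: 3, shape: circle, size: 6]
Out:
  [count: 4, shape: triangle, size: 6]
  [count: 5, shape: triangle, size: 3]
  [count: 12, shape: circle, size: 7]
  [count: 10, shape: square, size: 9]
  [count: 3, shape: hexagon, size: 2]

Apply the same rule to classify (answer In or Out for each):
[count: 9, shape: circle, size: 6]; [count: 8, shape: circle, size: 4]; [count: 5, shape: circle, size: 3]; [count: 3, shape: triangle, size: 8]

One predicate separates the groups cleanly: shape is circle AND size ≤ 6.
[count: 9, shape: circle, size: 6]: shape is circle, size = 6, checks out → In. [count: 8, shape: circle, size: 4]: shape is circle, size = 4, checks out → In. [count: 5, shape: circle, size: 3]: shape is circle, size = 3, checks out → In. [count: 3, shape: triangle, size: 8]: shape is triangle, size = 8, does not satisfy this → Out.

In, In, In, Out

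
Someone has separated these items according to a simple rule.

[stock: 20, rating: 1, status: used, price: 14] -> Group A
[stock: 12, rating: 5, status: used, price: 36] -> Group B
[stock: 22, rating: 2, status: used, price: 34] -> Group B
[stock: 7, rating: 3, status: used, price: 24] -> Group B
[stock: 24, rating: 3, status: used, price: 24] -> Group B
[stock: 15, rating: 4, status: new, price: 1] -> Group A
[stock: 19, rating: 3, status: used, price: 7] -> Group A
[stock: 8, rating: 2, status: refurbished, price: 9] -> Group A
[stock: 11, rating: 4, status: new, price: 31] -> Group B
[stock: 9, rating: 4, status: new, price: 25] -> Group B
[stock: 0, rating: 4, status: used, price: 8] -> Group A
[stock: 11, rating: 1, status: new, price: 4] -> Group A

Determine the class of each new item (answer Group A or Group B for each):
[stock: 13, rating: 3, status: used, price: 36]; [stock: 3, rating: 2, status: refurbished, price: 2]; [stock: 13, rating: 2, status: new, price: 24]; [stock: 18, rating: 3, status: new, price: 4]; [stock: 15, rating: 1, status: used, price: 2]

The simplest hypothesis consistent with all the labels is: price ≤ 14.
[stock: 13, rating: 3, status: used, price: 36]: price = 36 — lacks this property, so Group B. [stock: 3, rating: 2, status: refurbished, price: 2]: price = 2 — has this property, so Group A. [stock: 13, rating: 2, status: new, price: 24]: price = 24 — lacks this property, so Group B. [stock: 18, rating: 3, status: new, price: 4]: price = 4 — has this property, so Group A. [stock: 15, rating: 1, status: used, price: 2]: price = 2 — has this property, so Group A.

Group B, Group A, Group B, Group A, Group A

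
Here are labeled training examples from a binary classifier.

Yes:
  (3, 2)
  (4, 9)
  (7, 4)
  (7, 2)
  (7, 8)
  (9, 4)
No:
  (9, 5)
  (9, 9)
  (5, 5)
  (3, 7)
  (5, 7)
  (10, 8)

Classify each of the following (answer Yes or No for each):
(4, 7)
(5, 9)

Yes, No

'Yes' ⟺ sum is odd.
(4, 7) → 4+7 = 11 → Yes.
(5, 9) → 5+9 = 14 → No.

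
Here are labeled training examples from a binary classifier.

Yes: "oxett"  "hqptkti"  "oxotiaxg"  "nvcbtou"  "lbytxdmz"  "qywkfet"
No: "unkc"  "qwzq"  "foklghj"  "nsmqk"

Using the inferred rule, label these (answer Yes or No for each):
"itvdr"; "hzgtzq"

One predicate separates the groups cleanly: contains 't'.

Yes, Yes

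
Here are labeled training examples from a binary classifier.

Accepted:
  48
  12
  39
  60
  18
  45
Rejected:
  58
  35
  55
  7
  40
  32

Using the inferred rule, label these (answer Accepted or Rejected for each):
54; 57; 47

The simplest hypothesis consistent with all the labels is: multiple of 3.
54 → 54 = 3·18 → Accepted. 57 → 57 = 3·19 → Accepted. 47 → 47 = 3·15 + 2 → Rejected.

Accepted, Accepted, Rejected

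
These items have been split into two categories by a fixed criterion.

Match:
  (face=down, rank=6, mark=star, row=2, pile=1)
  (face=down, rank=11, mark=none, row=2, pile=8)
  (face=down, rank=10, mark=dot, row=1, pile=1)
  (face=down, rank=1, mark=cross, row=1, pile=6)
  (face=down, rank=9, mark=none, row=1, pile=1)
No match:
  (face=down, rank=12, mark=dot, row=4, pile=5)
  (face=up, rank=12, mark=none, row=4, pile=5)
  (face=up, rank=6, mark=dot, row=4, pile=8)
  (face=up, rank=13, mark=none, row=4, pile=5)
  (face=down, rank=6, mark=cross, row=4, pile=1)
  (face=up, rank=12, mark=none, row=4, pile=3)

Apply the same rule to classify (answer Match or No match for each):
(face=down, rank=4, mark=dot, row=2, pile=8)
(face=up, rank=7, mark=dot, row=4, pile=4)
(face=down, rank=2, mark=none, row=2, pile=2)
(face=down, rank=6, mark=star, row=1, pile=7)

Every 'Match' example satisfies: row ≤ 2. None of the 'No match' examples do.

Match, No match, Match, Match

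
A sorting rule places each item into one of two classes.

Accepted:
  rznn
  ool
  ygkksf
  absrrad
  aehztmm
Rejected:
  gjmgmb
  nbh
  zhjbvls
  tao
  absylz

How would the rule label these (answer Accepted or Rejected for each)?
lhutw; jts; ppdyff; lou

The common property of the 'Accepted' items is: has a double letter. No 'Rejected' item has it.
lhutw: no doubled letter, does not fit → Rejected.
jts: no doubled letter, does not fit → Rejected.
ppdyff: 'pp' doubled, meets the rule → Accepted.
lou: no doubled letter, does not fit → Rejected.

Rejected, Rejected, Accepted, Rejected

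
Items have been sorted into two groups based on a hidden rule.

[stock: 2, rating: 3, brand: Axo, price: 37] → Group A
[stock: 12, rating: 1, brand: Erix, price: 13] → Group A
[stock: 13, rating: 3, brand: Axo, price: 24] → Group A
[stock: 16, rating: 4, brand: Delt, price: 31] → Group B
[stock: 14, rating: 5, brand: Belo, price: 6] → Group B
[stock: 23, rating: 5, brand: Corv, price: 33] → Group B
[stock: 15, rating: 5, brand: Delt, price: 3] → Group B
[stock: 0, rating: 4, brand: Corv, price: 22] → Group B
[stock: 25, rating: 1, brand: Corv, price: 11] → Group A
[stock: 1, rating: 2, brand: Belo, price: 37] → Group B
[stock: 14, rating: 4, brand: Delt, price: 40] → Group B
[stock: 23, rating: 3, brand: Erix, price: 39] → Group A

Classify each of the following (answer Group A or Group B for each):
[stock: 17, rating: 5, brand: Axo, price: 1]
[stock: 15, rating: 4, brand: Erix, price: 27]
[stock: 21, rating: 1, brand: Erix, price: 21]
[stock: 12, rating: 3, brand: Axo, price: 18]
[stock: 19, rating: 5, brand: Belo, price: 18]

Group B, Group B, Group A, Group A, Group B

One predicate separates the groups cleanly: rating ≤ 3 AND stock ≥ 2.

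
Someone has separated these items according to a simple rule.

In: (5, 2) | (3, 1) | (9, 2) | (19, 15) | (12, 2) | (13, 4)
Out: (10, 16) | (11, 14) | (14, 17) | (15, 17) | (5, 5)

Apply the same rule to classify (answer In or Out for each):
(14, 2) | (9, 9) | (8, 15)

The pattern is that an item is 'In' exactly when: first > second.
(14, 2): In (14 > 2).
(9, 9): Out (9 = 9).
(8, 15): Out (8 < 15).

In, Out, Out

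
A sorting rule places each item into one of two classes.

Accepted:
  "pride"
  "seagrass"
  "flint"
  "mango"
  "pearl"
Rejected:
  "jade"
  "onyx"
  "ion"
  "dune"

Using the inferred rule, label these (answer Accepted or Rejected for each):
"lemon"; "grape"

Accepted, Accepted

A rule that fits every label: length ≥ 5 — true of each 'Accepted' example, false of each 'Rejected' one.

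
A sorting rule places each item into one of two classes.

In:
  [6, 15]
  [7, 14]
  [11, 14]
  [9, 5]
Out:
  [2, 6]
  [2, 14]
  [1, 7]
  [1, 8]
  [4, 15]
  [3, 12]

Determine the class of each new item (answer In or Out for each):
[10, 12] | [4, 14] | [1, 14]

Every 'In' example satisfies: first ≥ 5. None of the 'Out' examples do.
[10, 12] — first 10, hence In. [4, 14] — first 4, hence Out. [1, 14] — first 1, hence Out.

In, Out, Out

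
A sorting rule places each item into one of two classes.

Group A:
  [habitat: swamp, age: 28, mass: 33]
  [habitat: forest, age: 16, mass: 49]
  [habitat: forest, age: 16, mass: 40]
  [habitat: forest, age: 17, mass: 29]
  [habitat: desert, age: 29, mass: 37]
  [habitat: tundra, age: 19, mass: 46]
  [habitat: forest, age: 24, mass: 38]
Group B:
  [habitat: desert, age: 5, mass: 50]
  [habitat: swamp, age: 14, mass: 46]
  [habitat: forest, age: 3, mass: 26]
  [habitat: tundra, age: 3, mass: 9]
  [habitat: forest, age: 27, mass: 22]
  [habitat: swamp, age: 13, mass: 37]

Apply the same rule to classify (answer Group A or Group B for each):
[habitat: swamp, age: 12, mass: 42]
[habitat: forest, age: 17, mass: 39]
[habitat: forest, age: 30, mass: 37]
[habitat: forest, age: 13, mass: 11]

Group B, Group A, Group A, Group B

Rule: age ≥ 16 AND mass ≥ 26. This holds for each 'Group A' example and fails for each 'Group B' one.
[habitat: swamp, age: 12, mass: 42]: age = 12, mass = 42, lacks this property → Group B.
[habitat: forest, age: 17, mass: 39]: age = 17, mass = 39, checks out → Group A.
[habitat: forest, age: 30, mass: 37]: age = 30, mass = 37, checks out → Group A.
[habitat: forest, age: 13, mass: 11]: age = 13, mass = 11, lacks this property → Group B.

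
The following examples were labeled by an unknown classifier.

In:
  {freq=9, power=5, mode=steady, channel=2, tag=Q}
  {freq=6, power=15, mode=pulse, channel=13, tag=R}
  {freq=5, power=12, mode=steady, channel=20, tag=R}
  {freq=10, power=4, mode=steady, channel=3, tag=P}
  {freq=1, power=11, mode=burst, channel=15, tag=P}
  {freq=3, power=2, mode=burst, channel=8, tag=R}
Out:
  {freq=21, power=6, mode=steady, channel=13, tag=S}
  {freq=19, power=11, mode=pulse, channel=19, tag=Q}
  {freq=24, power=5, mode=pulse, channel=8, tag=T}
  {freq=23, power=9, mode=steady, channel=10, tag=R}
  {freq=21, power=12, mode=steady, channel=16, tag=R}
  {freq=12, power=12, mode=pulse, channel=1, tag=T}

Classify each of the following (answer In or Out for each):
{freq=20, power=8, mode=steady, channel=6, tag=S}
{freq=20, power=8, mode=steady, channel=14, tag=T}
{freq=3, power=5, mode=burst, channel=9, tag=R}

Out, Out, In

Every 'In' example satisfies: freq ≤ 10. None of the 'Out' examples do.
{freq=20, power=8, mode=steady, channel=6, tag=S}: Out (freq = 20).
{freq=20, power=8, mode=steady, channel=14, tag=T}: Out (freq = 20).
{freq=3, power=5, mode=burst, channel=9, tag=R}: In (freq = 3).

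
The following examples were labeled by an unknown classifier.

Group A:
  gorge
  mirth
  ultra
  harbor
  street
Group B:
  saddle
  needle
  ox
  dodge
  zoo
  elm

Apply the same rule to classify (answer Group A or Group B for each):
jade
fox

Group B, Group B

A rule that fits every label: contains 'r' — true of each 'Group A' example, false of each 'Group B' one.
jade: Group B (no 'r'). fox: Group B (no 'r').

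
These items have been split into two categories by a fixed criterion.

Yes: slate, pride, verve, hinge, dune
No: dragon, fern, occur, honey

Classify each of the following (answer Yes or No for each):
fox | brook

No, No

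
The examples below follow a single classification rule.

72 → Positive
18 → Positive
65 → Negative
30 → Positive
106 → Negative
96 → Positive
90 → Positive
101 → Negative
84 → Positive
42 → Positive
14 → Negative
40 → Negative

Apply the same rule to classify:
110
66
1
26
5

Negative, Positive, Negative, Negative, Negative

One predicate separates the groups cleanly: multiple of 3.
110 — 110 = 3·36 + 2, hence Negative.
66 — 66 = 3·22, hence Positive.
1 — 1 = 3·0 + 1, hence Negative.
26 — 26 = 3·8 + 2, hence Negative.
5 — 5 = 3·1 + 2, hence Negative.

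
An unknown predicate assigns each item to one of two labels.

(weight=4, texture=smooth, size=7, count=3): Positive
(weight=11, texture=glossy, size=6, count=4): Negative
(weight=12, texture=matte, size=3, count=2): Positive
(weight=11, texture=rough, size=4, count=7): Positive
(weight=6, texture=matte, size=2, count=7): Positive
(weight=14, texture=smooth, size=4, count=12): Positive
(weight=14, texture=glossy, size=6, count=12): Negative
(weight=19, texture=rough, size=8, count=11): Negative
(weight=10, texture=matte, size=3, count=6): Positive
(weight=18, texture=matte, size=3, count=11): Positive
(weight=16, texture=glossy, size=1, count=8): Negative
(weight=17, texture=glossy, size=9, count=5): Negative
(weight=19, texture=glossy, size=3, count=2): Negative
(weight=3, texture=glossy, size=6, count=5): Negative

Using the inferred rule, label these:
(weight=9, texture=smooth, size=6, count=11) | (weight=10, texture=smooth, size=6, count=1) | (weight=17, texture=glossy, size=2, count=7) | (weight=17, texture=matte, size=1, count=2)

Rule: texture is not glossy AND size ≤ 7. This holds for each 'Positive' example and fails for each 'Negative' one.

Positive, Positive, Negative, Positive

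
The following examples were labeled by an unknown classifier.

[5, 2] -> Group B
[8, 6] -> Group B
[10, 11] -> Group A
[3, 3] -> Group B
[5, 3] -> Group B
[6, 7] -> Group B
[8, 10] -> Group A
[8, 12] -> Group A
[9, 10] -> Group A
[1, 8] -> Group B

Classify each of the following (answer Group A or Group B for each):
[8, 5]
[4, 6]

The simplest hypothesis consistent with all the labels is: sum ≥ 18.
Group B: [8, 5], since 8+5 = 13.
Group B: [4, 6], since 4+6 = 10.

Group B, Group B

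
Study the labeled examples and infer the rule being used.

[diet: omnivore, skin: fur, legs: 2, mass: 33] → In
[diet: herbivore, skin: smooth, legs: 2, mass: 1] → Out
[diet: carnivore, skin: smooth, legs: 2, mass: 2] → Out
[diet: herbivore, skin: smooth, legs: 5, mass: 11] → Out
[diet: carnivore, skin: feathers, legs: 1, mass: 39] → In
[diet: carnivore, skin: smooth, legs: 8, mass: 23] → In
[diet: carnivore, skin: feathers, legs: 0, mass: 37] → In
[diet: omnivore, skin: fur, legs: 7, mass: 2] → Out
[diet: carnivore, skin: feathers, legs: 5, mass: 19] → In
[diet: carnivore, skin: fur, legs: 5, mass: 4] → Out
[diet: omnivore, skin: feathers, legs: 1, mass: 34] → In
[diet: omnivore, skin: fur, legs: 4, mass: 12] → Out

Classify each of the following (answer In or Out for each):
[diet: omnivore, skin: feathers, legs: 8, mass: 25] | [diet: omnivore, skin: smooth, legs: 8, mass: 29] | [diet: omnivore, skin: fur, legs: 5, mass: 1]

The classifier is using: mass ≥ 19.
In: [diet: omnivore, skin: feathers, legs: 8, mass: 25], since mass = 25.
In: [diet: omnivore, skin: smooth, legs: 8, mass: 29], since mass = 29.
Out: [diet: omnivore, skin: fur, legs: 5, mass: 1], since mass = 1.

In, In, Out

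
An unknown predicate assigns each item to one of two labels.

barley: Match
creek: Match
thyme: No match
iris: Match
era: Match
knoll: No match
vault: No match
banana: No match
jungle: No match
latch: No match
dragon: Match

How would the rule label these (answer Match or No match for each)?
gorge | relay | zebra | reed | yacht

Match, Match, Match, Match, No match

Comparing the two groups points to one rule — contains 'r'.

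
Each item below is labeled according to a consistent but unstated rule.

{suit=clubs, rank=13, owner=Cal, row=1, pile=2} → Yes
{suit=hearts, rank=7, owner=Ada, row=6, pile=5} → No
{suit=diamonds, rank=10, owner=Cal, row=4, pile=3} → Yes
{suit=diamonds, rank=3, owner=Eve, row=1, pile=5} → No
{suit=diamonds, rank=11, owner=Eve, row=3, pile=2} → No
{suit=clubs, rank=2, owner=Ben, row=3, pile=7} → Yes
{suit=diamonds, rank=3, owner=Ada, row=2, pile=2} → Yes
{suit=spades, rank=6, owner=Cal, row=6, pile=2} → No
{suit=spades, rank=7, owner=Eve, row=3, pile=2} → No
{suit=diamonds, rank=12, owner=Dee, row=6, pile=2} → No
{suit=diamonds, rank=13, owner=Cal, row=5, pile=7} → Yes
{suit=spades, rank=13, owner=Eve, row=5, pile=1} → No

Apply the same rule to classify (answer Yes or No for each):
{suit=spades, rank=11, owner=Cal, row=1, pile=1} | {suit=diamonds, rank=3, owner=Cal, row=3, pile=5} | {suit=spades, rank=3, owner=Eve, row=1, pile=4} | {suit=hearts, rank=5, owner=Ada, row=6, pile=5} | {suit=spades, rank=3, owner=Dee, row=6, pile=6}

The distinguishing property — owner is not Eve AND row ≤ 5 — holds for all the 'Yes' cases and none of the 'No' cases.
{suit=spades, rank=11, owner=Cal, row=1, pile=1}: owner is Cal, row = 1, has this property → Yes. {suit=diamonds, rank=3, owner=Cal, row=3, pile=5}: owner is Cal, row = 3, has this property → Yes. {suit=spades, rank=3, owner=Eve, row=1, pile=4}: owner is Eve, row = 1, fails the rule → No. {suit=hearts, rank=5, owner=Ada, row=6, pile=5}: owner is Ada, row = 6, fails the rule → No. {suit=spades, rank=3, owner=Dee, row=6, pile=6}: owner is Dee, row = 6, fails the rule → No.

Yes, Yes, No, No, No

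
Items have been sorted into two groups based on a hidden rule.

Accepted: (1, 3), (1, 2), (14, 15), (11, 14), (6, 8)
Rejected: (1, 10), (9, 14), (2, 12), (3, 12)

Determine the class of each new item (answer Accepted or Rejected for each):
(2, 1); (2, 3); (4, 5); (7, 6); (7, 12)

Accepted, Accepted, Accepted, Accepted, Rejected

One predicate separates the groups cleanly: |first − second| ≤ 3.
(2, 1) — |2−1| = 1, hence Accepted. (2, 3) — |2−3| = 1, hence Accepted. (4, 5) — |4−5| = 1, hence Accepted. (7, 6) — |7−6| = 1, hence Accepted. (7, 12) — |7−12| = 5, hence Rejected.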